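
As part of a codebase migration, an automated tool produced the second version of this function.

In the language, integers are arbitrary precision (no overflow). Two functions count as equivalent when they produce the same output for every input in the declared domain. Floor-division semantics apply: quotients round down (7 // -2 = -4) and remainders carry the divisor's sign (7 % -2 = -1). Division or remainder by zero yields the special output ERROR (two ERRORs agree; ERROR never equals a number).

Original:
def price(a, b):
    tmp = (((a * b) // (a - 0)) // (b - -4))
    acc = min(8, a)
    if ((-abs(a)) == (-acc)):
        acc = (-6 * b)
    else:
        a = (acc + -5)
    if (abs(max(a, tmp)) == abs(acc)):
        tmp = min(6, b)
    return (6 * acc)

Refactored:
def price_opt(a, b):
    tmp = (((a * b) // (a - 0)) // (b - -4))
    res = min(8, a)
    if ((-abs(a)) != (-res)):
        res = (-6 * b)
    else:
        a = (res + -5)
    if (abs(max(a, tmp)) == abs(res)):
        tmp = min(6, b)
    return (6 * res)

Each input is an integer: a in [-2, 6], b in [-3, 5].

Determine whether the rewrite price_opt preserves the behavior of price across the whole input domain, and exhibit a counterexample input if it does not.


Try a=-2, b=-3.
price: tmp := -3 | acc := -2 | ((-abs(a)) == (-acc)): false | a := -7 | (abs(max(a, tmp)) == abs(acc)): false | result -12
price_opt: tmp := -3 | res := -2 | ((-abs(a)) != (-res)): true | res := 18 | (abs(max(a, tmp)) == abs(res)): false | result 108
-12 and 108 differ, so these are not the same function on this domain.
verdict: not equivalent; witness: a=-2, b=-3


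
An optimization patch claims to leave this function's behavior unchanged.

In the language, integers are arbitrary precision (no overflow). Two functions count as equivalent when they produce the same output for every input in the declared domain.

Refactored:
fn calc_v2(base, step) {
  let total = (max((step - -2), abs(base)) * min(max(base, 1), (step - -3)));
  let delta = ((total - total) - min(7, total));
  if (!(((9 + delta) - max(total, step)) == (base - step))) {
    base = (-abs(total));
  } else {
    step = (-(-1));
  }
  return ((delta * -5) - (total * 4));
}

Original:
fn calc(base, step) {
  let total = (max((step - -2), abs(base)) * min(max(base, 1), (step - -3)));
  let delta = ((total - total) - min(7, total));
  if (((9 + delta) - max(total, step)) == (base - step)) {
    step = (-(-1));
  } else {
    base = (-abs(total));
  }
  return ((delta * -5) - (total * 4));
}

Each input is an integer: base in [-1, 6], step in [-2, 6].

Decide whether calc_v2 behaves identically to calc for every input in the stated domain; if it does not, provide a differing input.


The two are interchangeable: boolean connective usage differs, and every declared input agrees.
As a probe, take base=1, step=4: calc runs total := 6 | delta := -6 | (((9 + delta) - max(total, step)) == (base - step)): true | step := 1 | result 6; calc_v2 runs total := 6 | delta := -6 | (!(((9 + delta) - max(total, step)) == (base - step))): false | step := 1 | result 6; both end at 6.
Across all 72 domain points the two functions coincide.
verdict: equivalent


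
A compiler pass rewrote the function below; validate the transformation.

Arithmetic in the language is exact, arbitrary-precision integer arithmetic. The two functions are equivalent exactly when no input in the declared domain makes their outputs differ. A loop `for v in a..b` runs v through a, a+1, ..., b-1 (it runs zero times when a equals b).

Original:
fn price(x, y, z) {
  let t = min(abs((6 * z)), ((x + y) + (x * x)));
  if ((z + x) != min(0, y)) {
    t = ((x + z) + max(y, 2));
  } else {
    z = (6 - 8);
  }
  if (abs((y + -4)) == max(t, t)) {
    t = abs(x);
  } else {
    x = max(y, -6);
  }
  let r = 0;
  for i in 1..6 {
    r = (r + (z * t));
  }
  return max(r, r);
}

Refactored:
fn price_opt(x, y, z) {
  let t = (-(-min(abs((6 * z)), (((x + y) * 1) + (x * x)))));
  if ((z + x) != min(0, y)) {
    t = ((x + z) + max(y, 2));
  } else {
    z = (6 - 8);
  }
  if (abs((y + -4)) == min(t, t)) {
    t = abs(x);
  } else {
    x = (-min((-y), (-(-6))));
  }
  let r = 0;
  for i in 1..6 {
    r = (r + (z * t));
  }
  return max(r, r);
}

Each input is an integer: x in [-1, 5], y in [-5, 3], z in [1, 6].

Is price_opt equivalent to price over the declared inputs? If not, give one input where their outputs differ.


The suspicious edit (`max(t, t)` became `min(t, t)`) never changes the result for any input inside the declared domain.
Tracing x=0, y=3, z=1: price: t becomes 3; next ((z + x) != min(0, y)) evaluates to true; next t becomes 4; next (abs((y + -4)) == max(t, t)) evaluates to false; next x becomes 3; next r becomes 0; next at i=1:; next r becomes 4; next at i=2:; next r becomes 8; next at i=3:; next r becomes 12; next at i=4:; next r becomes 16; next at i=5:; next r becomes 20; next final value 20 | price_opt: t becomes 3; next ((z + x) != min(0, y)) evaluates to true; next t becomes 4; next (abs((y + -4)) == min(t, t)) evaluates to false; next x becomes 3; next r becomes 0; next at i=1:; next r becomes 4; next at i=2:; next r becomes 8; next at i=3:; next r becomes 12; next at i=4:; next r becomes 16; next at i=5:; next r becomes 20; next final value 20 — matching result 20.
An exhaustive pass over the 378 declared inputs shows identical outputs.
verdict: equivalent


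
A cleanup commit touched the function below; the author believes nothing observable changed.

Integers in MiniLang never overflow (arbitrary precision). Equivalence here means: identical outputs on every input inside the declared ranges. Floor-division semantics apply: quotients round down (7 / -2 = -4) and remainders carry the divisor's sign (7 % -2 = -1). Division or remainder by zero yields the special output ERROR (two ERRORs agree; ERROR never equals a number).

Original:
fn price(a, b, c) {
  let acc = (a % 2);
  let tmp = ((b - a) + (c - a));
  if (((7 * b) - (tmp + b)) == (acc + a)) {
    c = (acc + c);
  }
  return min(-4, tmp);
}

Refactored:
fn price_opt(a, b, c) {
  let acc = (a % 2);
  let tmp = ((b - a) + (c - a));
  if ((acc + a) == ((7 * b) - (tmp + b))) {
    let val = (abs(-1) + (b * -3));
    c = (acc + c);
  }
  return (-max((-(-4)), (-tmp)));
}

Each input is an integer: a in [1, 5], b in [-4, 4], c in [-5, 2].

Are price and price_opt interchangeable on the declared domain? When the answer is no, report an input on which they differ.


This is a faithful refactor — local variable names differ, plus arithmetic usage differs, plus constant usage differs, plus statement counts differ, plus min/max/abs usage differs, but the computed results match everywhere.
Tracing a=1, b=-2, c=-3: price: acc becomes 1; next tmp becomes -7; next (((7 * b) - (tmp + b)) == (acc + a)) evaluates to false; next final value -7 | price_opt: acc becomes 1; next tmp becomes -7; next ((acc + a) == ((7 * b) - (tmp + b))) evaluates to false; next final value -7 — matching result -7.
Checked all 360 inputs in the declared domain: the outputs agree on every one.
verdict: equivalent


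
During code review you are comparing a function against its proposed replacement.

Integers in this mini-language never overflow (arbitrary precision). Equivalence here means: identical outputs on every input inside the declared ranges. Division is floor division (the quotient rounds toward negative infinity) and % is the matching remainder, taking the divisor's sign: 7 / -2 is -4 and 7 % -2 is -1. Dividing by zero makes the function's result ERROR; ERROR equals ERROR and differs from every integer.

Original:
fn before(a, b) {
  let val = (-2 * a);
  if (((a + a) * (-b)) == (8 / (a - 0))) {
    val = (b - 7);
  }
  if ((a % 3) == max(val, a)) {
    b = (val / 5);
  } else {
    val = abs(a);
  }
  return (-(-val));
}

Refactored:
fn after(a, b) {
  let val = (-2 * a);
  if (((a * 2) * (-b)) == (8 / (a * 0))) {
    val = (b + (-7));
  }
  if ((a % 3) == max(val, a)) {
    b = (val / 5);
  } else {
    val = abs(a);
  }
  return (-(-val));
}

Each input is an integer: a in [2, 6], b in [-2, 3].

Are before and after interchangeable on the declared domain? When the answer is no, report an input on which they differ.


Try a=2, b=-2.
before: val=-4, then (((a + a) * (-b)) == (8 / (a - 0))) is false, then ((a % 3) == max(val, a)) is true, then b=-1, then returns -4
after: val=-4, then a zero divisor aborts: ERROR
-4 vs ERROR — the two versions disagree here.
verdict: not equivalent; witness: a=2, b=-2


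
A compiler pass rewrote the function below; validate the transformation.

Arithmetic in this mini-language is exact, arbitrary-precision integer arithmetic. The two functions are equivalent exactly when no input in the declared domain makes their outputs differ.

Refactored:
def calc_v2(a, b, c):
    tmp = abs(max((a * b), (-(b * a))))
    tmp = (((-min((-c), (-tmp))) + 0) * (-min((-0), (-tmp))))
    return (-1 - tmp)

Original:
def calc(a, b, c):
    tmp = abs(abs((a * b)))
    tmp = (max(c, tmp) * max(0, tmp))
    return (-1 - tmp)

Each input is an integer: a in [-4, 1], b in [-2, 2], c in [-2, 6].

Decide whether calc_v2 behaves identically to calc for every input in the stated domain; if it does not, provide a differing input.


Differences: min/max/abs usage differs; and arithmetic usage differs; and constant usage differs — yet all 270 inputs agree.
verdict: equivalent


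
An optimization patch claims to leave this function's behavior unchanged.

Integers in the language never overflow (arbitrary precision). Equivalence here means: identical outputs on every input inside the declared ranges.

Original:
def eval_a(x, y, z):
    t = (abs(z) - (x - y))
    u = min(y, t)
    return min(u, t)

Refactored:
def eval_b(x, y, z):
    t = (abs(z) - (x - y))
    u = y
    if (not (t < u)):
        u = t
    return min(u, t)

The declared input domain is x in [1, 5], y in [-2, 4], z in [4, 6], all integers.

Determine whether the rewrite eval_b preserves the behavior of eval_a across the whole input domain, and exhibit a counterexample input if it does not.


There is a counterexample at x=1, y=-2, z=4: -2 on one side, 1 on the other.
eval_a: t := 1 | u := -2 | result -2
eval_b: t := 1 | u := -2 | (not (t < u)): true | u := 1 | result 1
verdict: not equivalent; witness: x=1, y=-2, z=4


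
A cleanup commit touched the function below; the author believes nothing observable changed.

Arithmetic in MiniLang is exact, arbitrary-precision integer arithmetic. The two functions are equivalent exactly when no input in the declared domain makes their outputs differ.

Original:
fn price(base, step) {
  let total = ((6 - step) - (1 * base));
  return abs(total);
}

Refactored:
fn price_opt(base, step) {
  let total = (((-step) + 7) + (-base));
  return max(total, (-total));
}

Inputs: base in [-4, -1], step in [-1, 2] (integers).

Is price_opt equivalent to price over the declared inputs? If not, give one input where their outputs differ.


There is a counterexample at base=-4, step=-1: 11 on one side, 12 on the other.
price: total := 11 | result 11
price_opt: total := 12 | result 12
verdict: not equivalent; witness: base=-4, step=-1


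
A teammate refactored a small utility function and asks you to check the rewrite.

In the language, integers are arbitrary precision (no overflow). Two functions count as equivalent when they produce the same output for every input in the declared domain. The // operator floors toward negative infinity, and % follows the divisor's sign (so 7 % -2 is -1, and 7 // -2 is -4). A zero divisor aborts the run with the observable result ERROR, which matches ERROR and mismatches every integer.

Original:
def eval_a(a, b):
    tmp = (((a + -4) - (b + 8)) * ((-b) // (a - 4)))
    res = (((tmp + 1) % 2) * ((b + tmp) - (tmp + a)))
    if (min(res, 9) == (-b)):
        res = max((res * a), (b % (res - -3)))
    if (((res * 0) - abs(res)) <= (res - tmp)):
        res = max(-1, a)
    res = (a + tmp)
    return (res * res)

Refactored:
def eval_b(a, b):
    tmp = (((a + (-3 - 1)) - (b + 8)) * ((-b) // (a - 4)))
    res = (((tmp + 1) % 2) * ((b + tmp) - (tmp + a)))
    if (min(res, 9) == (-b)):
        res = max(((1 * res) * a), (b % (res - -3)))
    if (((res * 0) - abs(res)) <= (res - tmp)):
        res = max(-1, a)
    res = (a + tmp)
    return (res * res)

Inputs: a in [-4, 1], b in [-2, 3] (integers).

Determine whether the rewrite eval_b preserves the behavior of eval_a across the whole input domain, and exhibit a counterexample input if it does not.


Equivalent — the differences include arithmetic usage differs; and constant usage differs, yet no declared input distinguishes the two.
As a probe, take a=-1, b=-1: eval_a runs tmp becomes 12; next res becomes 0; next (min(res, 9) == (-b)) evaluates to false; next (((res * 0) - abs(res)) <= (res - tmp)) evaluates to false; next res becomes 11; next final value 121; eval_b runs tmp becomes 12; next res becomes 0; next (min(res, 9) == (-b)) evaluates to false; next (((res * 0) - abs(res)) <= (res - tmp)) evaluates to false; next res becomes 11; next final value 121; both end at 121.
Every one of the 36 inputs gives matching results.
verdict: equivalent


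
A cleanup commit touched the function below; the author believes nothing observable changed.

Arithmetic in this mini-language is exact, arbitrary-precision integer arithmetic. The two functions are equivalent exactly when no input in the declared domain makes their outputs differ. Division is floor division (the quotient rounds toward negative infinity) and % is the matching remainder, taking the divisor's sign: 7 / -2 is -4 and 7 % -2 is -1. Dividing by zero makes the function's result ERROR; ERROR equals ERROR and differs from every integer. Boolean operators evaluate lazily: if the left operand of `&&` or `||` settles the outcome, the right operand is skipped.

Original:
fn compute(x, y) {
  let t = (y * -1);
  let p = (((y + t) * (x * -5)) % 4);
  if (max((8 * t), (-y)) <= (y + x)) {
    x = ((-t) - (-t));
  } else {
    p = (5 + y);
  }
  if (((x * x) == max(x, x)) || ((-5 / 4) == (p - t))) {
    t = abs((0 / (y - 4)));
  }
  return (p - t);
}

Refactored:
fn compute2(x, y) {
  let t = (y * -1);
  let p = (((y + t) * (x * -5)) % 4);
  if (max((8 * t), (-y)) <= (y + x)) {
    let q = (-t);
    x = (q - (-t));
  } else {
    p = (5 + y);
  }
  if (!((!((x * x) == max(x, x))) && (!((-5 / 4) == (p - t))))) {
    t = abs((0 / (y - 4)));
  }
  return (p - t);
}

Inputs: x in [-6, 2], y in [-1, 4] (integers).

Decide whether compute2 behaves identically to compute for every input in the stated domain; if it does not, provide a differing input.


This is a faithful refactor — local variable names differ, plus statement counts differ, plus boolean connective usage differs, but the computed results match everywhere.
One worked example (x=-4, y=1) — compute: t = -1; p = 0; (max((8 * t), (-y)) <= (y + x)) -> false; p = 6; (((x * x) == max(x, x)) || ((-5 / 4) == (p - t))) -> false; return 7; compute2: t = -1; p = 0; (max((8 * t), (-y)) <= (y + x)) -> false; p = 6; (!((!((x * x) == max(x, x))) && (!((-5 / 4) == (p - t))))) -> false; return 7; agreement on 7.
An exhaustive pass over the 54 declared inputs shows identical outputs.
verdict: equivalent


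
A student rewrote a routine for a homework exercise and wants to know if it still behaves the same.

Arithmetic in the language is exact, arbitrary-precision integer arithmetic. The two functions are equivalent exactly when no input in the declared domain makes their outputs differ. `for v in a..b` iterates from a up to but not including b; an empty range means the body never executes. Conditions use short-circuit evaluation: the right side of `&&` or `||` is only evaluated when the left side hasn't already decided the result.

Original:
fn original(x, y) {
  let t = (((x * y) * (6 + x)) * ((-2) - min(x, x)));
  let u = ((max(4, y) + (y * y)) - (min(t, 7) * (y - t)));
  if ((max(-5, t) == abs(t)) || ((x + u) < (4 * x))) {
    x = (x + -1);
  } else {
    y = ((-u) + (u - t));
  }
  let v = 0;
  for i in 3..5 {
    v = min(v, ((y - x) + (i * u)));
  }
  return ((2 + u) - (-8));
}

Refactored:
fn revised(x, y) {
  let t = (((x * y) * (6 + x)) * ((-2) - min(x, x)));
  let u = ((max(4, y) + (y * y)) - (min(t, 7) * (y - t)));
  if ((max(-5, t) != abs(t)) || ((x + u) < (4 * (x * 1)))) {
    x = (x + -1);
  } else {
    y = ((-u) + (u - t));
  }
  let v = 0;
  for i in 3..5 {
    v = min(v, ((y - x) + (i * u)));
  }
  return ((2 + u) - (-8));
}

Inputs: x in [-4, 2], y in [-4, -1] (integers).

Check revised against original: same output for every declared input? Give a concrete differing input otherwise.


The one real change (`(max(-5, t) == abs(t))` became `(max(-5, t) != abs(t))`) has no effect anywhere in the declared ranges.
As a probe, take x=-2, y=-2: original runs t = 0; u = 8; ((max(-5, t) == abs(t)) || ((x + u) < (4 * x))) -> true; x = -3; v = 0; [i=3]; v = 0; [i=4]; v = 0; return 18; revised runs t = 0; u = 8; ((max(-5, t) != abs(t)) || ((x + u) < (4 * (x * 1)))) -> false; y = 0; v = 0; [i=3]; v = 0; [i=4]; v = 0; return 18; both end at 18.
Across all 28 domain points the two functions coincide.
verdict: equivalent


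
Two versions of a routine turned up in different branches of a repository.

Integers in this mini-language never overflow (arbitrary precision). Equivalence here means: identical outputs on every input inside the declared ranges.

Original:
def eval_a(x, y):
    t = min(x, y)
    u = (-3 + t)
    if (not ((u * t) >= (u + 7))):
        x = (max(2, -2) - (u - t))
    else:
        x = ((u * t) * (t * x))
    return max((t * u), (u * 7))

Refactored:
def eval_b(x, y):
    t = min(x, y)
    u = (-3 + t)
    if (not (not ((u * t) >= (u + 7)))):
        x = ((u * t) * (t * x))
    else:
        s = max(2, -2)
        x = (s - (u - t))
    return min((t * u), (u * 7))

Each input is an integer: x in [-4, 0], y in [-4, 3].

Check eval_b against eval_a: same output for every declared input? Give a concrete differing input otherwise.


The rewrite breaks on x=-4, y=-4, where the results are 28 and -49.
eval_a: t := -4 | u := -7 | (not ((u * t) >= (u + 7))): false | x := 448 | result 28
eval_b: t := -4 | u := -7 | (not (not ((u * t) >= (u + 7)))): true | x := 448 | result -49
verdict: not equivalent; witness: x=-4, y=-4


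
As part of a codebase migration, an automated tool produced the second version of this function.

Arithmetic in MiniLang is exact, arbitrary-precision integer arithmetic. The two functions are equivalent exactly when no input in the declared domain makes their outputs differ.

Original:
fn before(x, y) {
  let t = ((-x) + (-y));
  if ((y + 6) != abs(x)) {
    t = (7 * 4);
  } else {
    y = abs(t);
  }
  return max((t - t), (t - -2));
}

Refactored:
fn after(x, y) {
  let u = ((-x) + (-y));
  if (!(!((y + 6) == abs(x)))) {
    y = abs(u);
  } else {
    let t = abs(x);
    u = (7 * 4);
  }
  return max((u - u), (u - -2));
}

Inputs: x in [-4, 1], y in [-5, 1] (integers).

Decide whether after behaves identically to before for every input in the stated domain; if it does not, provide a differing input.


Behavior is preserved: although boolean connective usage differs; statement counts differ; local variable names differ; comparison usage differs; min/max/abs usage differs, the outputs never diverge.
One worked example (x=-1, y=1) — before: t = 0; ((y + 6) != abs(x)) -> true; t = 28; return 30; after: u = 0; (!(!((y + 6) == abs(x)))) -> false; t = 1; u = 28; return 30; agreement on 30.
Sweeping the whole domain (42 inputs) finds no disagreement.
verdict: equivalent


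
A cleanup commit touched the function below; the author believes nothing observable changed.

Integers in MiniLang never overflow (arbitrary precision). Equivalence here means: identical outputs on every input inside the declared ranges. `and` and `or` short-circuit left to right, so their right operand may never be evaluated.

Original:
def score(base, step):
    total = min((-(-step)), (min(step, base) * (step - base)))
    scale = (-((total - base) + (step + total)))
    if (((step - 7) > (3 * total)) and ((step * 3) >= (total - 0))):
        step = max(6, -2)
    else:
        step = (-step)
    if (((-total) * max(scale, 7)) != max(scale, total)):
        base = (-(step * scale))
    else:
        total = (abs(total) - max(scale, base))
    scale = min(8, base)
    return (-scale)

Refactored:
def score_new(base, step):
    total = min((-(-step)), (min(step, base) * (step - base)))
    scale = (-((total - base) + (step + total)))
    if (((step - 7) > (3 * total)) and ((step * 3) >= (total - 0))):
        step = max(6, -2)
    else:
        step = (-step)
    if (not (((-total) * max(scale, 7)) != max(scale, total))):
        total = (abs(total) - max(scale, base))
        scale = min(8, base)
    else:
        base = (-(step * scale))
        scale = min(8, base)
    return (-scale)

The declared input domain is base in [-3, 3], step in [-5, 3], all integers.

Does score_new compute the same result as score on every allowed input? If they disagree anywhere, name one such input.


Behavior is preserved: although constant usage differs; min/max/abs usage differs; boolean connective usage differs; statement counts differ, the outputs never diverge.
Tracing base=3, step=-5: score: total=-5, then scale=18, then (((step - 7) > (3 * total)) and ((step * 3) >= (total - 0))) is false, then step=5, then (((-total) * max(scale, 7)) != max(scale, total)) is true, then base=-90, then scale=-90, then returns 90 | score_new: total=-5, then scale=18, then (((step - 7) > (3 * total)) and ((step * 3) >= (total - 0))) is false, then step=5, then (not (((-total) * max(scale, 7)) != max(scale, total))) is false, then base=-90, then scale=-90, then returns 90 — matching result 90.
Every one of the 63 inputs gives matching results.
verdict: equivalent


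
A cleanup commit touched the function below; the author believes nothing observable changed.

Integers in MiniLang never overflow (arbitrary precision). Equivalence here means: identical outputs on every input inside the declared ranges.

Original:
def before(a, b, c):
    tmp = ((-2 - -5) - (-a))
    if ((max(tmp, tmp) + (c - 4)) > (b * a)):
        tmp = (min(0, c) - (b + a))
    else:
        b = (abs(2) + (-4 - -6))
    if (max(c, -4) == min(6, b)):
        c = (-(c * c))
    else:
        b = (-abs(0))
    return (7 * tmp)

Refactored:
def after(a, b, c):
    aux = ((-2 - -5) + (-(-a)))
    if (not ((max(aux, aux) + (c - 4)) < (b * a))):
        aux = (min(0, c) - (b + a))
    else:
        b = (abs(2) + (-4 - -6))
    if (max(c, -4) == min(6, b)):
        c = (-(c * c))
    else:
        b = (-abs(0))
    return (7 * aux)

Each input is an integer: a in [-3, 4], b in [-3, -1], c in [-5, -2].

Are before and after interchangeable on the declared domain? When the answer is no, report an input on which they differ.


Evaluate both at a=1, b=-3, c=-3.
before: tmp := 4 | ((max(tmp, tmp) + (c - 4)) > (b * a)): false | b := 4 | (max(c, -4) == min(6, b)): false | b := 0 | result 28
after: aux := 4 | (not ((max(aux, aux) + (c - 4)) < (b * a))): true | aux := -1 | (max(c, -4) == min(6, b)): true | c := -9 | result -7
28 against -7: the behavior changed.
verdict: not equivalent; witness: a=1, b=-3, c=-3


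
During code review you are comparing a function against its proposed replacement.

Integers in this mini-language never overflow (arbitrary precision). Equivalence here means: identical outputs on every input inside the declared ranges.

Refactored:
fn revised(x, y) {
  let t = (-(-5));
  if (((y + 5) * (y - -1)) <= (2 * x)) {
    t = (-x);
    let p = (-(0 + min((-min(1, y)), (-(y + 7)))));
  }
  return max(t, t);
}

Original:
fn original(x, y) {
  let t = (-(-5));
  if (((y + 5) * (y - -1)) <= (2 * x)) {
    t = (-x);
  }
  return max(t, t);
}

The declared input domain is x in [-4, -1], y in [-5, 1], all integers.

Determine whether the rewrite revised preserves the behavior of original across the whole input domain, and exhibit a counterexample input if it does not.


Changes here: min/max/abs usage differs; arithmetic usage differs; local variable names differ; statement counts differ; constant usage differs; the full 28-point sweep finds no disagreement.
verdict: equivalent


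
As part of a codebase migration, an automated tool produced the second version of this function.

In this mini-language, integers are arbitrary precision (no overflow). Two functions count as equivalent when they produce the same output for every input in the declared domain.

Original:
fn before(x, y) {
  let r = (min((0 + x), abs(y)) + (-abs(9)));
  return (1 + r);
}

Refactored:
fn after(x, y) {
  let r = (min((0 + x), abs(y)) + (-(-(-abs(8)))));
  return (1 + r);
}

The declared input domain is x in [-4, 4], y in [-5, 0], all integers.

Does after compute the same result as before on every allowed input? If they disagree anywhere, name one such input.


At x=-4, y=-5: before gives -12, after gives -11.
verdict: not equivalent; witness: x=-4, y=-5


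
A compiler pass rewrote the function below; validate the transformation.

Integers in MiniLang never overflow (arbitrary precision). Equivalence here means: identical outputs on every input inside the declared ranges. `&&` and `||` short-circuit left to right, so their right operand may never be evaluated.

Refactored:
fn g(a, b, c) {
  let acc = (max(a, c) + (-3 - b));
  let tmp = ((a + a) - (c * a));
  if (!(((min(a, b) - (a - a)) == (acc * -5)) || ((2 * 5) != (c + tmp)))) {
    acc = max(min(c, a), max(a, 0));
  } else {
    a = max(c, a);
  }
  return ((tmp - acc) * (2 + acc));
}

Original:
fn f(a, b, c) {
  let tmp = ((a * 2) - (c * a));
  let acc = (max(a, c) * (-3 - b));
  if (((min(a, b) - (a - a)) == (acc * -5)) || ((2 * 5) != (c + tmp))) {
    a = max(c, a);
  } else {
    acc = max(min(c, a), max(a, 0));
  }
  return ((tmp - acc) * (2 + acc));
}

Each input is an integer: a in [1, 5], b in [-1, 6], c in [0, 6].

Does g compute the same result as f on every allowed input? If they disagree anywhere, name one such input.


Not equivalent: a=1, b=-1, c=0 separates them (0 vs 3).
f: tmp := 2 | acc := -2 | (((min(a, b) - (a - a)) == (acc * -5)) || ((2 * 5) != (c + tmp))): true | a := 1 | result 0
g: acc := -1 | tmp := 2 | (!(((min(a, b) - (a - a)) == (acc * -5)) || ((2 * 5) != (c + tmp)))): false | a := 1 | result 3
verdict: not equivalent; witness: a=1, b=-1, c=0


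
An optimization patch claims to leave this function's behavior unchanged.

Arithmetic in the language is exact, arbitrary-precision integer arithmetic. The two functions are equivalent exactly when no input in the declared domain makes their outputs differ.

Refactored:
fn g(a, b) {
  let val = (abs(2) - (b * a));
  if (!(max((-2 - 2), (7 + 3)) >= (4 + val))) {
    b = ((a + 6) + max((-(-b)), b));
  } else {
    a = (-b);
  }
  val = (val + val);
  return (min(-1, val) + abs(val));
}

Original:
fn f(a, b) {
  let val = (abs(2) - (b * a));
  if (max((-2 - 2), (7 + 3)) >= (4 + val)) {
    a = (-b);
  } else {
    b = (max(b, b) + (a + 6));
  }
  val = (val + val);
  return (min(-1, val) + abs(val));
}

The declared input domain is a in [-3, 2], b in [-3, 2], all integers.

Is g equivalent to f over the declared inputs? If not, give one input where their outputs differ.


The two are interchangeable: boolean connective usage differs, and every declared input agrees.
One worked example (a=0, b=-3) — f: val=2, then (max((-2 - 2), (7 + 3)) >= (4 + val)) is true, then a=3, then val=4, then returns 3; g: val=2, then (!(max((-2 - 2), (7 + 3)) >= (4 + val))) is false, then a=3, then val=4, then returns 3; agreement on 3.
Every one of the 36 inputs gives matching results.
verdict: equivalent


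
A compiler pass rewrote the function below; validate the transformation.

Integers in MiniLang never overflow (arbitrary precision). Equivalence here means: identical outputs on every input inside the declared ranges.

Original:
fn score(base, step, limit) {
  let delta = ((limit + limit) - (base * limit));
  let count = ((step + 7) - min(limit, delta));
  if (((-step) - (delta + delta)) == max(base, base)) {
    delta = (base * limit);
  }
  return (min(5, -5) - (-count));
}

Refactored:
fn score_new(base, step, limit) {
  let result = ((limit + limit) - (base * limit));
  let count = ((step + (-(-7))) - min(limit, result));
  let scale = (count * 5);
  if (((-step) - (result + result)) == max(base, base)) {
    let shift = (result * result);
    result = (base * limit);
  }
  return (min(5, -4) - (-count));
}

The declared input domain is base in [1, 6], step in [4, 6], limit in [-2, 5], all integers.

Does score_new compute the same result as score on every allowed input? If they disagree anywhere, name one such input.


Not equivalent: base=1, step=4, limit=-2 separates them (8 vs 9).
score: delta := -2 | count := 13 | (((-step) - (delta + delta)) == max(base, base)): false | result 8
score_new: result := -2 | count := 13 | scale := 65 | (((-step) - (result + result)) == max(base, base)): false | result 9
verdict: not equivalent; witness: base=1, step=4, limit=-2


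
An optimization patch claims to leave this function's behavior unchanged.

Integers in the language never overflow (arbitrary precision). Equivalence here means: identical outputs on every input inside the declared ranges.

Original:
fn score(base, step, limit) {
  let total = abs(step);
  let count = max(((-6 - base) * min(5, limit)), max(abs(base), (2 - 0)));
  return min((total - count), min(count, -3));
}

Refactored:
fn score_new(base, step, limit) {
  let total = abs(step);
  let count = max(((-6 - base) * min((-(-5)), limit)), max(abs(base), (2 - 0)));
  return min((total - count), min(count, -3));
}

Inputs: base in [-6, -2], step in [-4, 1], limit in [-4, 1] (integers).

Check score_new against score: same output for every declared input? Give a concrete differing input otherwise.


Changes here: same computation, different form; the full 180-point sweep finds no disagreement.
verdict: equivalent


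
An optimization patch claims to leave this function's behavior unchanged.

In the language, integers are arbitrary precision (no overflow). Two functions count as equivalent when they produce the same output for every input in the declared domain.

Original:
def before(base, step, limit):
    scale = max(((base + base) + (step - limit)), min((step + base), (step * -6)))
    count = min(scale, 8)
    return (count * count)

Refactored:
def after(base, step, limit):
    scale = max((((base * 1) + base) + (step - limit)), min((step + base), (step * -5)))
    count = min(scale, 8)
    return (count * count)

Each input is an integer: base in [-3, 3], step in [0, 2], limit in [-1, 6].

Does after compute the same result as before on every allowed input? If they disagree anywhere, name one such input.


These are not equivalent — on base=-3, step=1, limit=1 the outputs split (36 vs 25).
before: scale = -6; count = -6; return 36
after: scale = -5; count = -5; return 25
verdict: not equivalent; witness: base=-3, step=1, limit=1


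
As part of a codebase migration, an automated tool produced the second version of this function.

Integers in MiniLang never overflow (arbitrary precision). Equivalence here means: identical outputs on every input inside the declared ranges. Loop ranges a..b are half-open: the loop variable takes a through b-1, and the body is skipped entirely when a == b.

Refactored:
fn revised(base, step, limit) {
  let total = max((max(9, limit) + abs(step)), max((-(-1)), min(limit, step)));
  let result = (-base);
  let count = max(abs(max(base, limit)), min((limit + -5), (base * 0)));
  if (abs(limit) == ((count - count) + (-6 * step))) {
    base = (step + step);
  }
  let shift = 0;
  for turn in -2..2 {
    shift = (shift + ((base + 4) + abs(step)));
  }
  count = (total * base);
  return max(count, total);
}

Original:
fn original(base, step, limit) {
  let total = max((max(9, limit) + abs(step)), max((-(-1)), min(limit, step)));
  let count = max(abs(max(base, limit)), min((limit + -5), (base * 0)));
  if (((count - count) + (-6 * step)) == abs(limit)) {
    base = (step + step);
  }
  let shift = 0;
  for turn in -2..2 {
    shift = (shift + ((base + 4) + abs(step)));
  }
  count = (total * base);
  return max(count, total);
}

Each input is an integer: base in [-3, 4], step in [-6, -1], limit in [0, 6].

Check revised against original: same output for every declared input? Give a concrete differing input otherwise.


Although statement counts differ, local variable names differ, 336/336 inputs agree.
verdict: equivalent


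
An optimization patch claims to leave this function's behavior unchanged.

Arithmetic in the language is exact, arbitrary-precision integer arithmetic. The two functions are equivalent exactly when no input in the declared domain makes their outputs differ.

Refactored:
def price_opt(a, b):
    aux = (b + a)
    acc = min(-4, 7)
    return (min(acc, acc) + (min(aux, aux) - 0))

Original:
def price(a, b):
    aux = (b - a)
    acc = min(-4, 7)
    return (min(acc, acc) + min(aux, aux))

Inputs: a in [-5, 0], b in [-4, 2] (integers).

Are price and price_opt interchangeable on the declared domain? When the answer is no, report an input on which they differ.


These are not equivalent — on a=-5, b=-4 the outputs split (-3 vs -13).
price: aux becomes 1; next acc becomes -4; next final value -3
price_opt: aux becomes -9; next acc becomes -4; next final value -13
verdict: not equivalent; witness: a=-5, b=-4


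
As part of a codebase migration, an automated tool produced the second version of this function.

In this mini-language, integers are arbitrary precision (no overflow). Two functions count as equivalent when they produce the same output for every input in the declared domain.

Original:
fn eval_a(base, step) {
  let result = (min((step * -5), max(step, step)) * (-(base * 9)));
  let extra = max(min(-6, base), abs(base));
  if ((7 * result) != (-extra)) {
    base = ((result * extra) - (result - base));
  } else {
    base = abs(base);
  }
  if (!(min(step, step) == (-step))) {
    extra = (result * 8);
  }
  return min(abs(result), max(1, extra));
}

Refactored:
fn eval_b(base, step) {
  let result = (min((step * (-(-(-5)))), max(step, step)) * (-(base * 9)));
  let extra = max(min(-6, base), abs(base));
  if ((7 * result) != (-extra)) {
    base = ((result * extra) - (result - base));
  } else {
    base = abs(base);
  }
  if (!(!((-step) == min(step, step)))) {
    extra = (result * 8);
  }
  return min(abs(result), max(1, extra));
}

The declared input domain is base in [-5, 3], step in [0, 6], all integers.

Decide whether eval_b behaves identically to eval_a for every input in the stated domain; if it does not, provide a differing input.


The rewrite breaks on base=-5, step=1, where the results are 1 and 5.
eval_a: result := -225 | extra := 5 | ((7 * result) != (-extra)): true | base := -905 | (!(min(step, step) == (-step))): true | extra := -1800 | result 1
eval_b: result := -225 | extra := 5 | ((7 * result) != (-extra)): true | base := -905 | (!(!((-step) == min(step, step)))): false | result 5
verdict: not equivalent; witness: base=-5, step=1


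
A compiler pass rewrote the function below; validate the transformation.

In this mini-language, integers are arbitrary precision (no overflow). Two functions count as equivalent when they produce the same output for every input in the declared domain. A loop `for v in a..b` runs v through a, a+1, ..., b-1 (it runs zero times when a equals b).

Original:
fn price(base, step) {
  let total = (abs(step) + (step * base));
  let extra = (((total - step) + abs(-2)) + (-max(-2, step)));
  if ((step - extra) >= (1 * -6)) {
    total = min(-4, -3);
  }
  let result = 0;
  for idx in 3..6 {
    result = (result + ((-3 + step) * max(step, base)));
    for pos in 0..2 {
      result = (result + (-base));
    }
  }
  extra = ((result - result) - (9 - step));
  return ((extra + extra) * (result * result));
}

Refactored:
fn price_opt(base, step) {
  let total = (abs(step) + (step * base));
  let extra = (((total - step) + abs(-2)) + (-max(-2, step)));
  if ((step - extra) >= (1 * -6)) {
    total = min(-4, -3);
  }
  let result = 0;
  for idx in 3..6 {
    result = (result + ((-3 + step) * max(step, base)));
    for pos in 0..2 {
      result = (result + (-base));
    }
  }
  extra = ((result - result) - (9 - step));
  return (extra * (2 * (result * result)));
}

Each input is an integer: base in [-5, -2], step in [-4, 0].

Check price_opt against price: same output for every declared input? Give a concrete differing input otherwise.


The two are interchangeable: arithmetic usage differs; and constant usage differs, and every declared input agrees.
As a probe, take base=-2, step=-3: price runs total = 9; extra = 16; ((step - extra) >= (1 * -6)) -> false; result = 0; [idx=3]; result = 12; [pos=0]; result = 14; [pos=1]; result = 16; [idx=4]; result = 28; [pos=0]; result = 30; [pos=1]; result = 32; [idx=5]; result = 44; [pos=0]; result = 46; [pos=1]; result = 48; extra = -12; return -55296; price_opt runs total = 9; extra = 16; ((step - extra) >= (1 * -6)) -> false; result = 0; [idx=3]; result = 12; [pos=0]; result = 14; [pos=1]; result = 16; [idx=4]; result = 28; [pos=0]; result = 30; [pos=1]; result = 32; [idx=5]; result = 44; [pos=0]; result = 46; [pos=1]; result = 48; extra = -12; return -55296; both end at -55296.
Checked all 20 inputs in the declared domain: the outputs agree on every one.
verdict: equivalent


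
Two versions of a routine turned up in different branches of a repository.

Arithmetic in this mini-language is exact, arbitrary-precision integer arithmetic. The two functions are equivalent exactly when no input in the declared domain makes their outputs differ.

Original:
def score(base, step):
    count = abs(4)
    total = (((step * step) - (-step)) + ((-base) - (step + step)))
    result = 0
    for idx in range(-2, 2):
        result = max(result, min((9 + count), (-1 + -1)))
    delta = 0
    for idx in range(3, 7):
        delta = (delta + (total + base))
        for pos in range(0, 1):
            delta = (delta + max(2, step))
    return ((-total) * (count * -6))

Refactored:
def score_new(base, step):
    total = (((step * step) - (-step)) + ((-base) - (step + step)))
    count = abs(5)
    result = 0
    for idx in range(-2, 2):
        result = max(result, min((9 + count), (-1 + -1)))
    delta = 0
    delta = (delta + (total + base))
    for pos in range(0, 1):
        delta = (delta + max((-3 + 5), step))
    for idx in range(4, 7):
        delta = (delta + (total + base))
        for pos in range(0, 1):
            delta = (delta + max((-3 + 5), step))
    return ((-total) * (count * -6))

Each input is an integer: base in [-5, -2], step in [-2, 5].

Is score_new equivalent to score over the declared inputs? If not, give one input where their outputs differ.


On input base=-5, step=-2, score returns 264 while score_new returns 330.
verdict: not equivalent; witness: base=-5, step=-2


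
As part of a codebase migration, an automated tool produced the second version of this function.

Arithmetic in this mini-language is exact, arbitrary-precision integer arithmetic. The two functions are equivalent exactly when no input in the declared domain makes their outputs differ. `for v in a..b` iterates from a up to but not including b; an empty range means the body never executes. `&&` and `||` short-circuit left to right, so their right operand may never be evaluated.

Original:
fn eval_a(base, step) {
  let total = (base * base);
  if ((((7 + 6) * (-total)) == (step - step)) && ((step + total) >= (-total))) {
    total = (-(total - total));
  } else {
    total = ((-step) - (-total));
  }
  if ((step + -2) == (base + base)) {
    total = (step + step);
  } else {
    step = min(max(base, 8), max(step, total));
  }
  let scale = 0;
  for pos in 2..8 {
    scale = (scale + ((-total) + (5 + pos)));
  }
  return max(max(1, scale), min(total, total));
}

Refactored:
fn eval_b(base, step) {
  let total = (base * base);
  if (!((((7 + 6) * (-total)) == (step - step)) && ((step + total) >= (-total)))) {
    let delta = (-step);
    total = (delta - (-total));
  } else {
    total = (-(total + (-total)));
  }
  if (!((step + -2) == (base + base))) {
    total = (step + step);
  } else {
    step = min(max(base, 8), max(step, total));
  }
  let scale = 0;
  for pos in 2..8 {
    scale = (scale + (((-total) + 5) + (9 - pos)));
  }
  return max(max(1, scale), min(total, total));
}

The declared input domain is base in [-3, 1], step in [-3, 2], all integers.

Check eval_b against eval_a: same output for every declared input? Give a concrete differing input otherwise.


There is a counterexample at base=-3, step=-3: 12 on one side, 93 on the other.
eval_a: total becomes 9; next ((((7 + 6) * (-total)) == (step - step)) && ((step + total) >= (-total))) evaluates to false; next total becomes 12; next ((step + -2) == (base + base)) evaluates to false; next step becomes 8; next scale becomes 0; next at pos=2:; next scale becomes -5; next at pos=3:; next scale becomes -9; next at pos=4:; next scale becomes -12; next at pos=5:; next scale becomes -14; next at pos=6:; next scale becomes -15; next at pos=7:; next scale becomes -15; next final value 12
eval_b: total becomes 9; next (!((((7 + 6) * (-total)) == (step - step)) && ((step + total) >= (-total)))) evaluates to true; next delta becomes 3; next total becomes 12; next (!((step + -2) == (base + base))) evaluates to true; next total becomes -6; next scale becomes 0; next at pos=2:; next scale becomes 18; next at pos=3:; next scale becomes 35; next at pos=4:; next scale becomes 51; next at pos=5:; next scale becomes 66; next at pos=6:; next scale becomes 80; next at pos=7:; next scale becomes 93; next final value 93
verdict: not equivalent; witness: base=-3, step=-3
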